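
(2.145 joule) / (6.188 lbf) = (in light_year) 8.237e-18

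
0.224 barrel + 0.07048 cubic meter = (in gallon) 28.03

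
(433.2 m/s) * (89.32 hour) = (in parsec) 4.514e-09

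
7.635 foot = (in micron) 2.327e+06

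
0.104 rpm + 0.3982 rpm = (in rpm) 0.5022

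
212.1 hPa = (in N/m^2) 2.121e+04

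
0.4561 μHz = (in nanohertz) 456.1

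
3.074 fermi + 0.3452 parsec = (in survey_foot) 3.495e+16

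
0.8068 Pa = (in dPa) 8.068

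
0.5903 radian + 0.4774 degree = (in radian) 0.5986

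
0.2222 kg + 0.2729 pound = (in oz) 12.2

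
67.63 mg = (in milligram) 67.63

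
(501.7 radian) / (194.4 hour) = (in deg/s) 0.04107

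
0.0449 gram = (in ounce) 0.001584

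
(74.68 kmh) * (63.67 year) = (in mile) 2.588e+07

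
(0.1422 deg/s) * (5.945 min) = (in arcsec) 1.826e+05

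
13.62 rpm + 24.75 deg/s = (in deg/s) 106.5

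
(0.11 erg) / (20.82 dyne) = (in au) 3.532e-16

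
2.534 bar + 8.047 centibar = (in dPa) 2.614e+06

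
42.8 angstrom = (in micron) 0.00428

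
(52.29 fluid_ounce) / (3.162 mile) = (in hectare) 3.039e-11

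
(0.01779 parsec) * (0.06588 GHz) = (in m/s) 3.616e+22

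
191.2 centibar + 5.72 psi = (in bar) 2.306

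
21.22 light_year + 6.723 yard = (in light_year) 21.22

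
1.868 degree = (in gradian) 2.076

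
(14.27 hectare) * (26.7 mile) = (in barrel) 3.857e+10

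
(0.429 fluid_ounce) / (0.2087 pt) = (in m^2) 0.1723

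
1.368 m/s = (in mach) 0.004018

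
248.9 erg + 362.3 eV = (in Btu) 2.359e-08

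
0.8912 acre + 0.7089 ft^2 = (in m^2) 3607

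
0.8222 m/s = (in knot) 1.598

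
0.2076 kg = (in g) 207.6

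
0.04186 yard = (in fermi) 3.828e+13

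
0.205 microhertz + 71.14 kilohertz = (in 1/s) 7.114e+04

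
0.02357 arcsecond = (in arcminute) 0.0003928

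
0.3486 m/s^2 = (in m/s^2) 0.3486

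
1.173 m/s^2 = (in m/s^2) 1.173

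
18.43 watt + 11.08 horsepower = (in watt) 8281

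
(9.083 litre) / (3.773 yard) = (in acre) 6.506e-07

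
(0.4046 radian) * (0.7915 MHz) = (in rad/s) 3.202e+05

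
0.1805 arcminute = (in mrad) 0.05251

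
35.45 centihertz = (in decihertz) 3.545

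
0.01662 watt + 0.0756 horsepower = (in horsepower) 0.07562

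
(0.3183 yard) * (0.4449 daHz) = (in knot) 2.517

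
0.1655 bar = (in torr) 124.1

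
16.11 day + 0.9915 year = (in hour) 9072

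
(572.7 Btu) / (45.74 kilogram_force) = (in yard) 1473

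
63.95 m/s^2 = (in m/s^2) 63.95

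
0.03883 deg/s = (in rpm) 0.006472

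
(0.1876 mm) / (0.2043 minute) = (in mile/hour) 3.423e-05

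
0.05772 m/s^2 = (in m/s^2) 0.05772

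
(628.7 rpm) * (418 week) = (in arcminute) 5.722e+13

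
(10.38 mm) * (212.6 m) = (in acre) 0.0005453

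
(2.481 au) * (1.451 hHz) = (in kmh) 1.939e+14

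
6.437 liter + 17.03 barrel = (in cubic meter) 2.714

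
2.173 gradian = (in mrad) 34.13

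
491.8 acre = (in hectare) 199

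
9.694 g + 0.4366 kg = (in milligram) 4.463e+05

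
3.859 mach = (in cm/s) 1.314e+05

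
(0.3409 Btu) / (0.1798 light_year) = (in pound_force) 4.753e-14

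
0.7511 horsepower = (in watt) 560.1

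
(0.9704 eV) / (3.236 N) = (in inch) 1.892e-18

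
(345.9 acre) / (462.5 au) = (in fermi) 2.023e+07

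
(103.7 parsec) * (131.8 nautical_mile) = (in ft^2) 8.407e+24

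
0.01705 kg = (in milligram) 1.705e+04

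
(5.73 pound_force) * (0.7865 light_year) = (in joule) 1.897e+17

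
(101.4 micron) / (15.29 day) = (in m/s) 7.676e-11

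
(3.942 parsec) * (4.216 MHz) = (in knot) 9.968e+23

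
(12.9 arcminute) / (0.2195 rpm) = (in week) 2.699e-07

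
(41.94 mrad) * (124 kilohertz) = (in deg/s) 2.98e+05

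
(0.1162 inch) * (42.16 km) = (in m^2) 124.4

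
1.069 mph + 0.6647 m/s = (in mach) 0.003356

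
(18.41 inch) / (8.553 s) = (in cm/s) 5.467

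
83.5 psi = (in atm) 5.682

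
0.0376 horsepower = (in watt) 28.04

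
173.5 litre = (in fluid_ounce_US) 5867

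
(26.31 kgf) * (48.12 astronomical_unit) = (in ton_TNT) 4.439e+05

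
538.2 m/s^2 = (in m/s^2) 538.2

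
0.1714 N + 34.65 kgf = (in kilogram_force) 34.67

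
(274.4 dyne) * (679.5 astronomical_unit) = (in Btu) 2.644e+08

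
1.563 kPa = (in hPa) 15.63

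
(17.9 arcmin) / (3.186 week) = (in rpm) 2.58e-08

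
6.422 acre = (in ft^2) 2.797e+05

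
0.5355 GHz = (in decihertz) 5.355e+09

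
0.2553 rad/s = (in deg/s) 14.63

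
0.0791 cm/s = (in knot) 0.001538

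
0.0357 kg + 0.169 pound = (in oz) 3.963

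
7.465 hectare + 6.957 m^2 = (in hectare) 7.466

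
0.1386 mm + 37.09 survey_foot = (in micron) 1.131e+07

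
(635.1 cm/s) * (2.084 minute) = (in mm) 7.941e+05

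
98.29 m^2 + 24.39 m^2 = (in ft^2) 1321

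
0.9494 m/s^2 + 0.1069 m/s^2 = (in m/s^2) 1.056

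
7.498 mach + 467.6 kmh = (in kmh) 9659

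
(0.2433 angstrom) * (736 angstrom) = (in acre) 4.425e-22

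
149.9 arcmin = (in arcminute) 149.9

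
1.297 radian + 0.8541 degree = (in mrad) 1312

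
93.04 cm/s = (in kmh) 3.349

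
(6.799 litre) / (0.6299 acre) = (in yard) 2.917e-06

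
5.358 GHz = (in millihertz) 5.358e+12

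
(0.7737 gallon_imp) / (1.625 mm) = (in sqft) 23.3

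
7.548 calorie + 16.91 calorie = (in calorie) 24.46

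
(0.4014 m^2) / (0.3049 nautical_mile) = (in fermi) 7.109e+11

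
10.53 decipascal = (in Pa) 1.053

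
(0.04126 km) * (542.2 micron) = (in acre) 5.528e-06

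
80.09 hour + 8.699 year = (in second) 2.746e+08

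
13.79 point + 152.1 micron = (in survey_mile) 3.117e-06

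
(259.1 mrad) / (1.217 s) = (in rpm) 2.033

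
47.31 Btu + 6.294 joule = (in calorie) 1.193e+04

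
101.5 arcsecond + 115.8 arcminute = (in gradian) 2.176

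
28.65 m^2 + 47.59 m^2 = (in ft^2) 820.6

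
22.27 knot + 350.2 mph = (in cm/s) 1.68e+04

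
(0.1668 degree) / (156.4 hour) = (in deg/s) 2.962e-07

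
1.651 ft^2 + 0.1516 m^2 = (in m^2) 0.305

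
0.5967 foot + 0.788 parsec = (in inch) 9.573e+17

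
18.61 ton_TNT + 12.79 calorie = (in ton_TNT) 18.61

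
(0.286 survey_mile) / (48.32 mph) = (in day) 0.0002466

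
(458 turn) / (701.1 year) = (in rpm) 1.243e-06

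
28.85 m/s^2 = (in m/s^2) 28.85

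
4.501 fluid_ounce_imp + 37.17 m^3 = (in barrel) 233.8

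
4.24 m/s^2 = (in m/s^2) 4.24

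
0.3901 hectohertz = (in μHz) 3.901e+07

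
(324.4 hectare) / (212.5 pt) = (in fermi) 4.327e+22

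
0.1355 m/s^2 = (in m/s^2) 0.1355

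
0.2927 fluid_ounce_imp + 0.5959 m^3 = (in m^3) 0.5959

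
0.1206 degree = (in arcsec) 434.2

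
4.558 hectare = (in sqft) 4.906e+05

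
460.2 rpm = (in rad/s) 48.19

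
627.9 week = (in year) 12.04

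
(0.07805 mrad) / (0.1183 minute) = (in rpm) 0.000105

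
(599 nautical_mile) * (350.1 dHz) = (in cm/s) 3.884e+09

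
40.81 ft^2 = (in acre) 0.0009369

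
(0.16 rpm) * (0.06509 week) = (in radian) 659.6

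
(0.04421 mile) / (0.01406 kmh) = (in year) 0.0005777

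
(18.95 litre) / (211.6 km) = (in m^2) 8.956e-08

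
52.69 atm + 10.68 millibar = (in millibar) 5.34e+04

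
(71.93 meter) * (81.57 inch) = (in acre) 0.03683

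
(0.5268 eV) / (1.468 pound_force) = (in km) 1.293e-23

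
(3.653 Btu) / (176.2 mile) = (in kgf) 0.001386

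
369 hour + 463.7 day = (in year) 1.313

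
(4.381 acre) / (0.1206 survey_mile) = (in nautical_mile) 0.04932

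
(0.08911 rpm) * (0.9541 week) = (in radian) 5385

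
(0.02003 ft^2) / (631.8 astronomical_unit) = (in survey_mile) 1.223e-20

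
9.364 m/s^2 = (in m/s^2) 9.364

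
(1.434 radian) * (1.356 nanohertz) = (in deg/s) 1.114e-07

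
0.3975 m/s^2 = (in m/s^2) 0.3975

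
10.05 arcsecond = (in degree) 0.002792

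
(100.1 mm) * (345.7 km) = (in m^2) 3.46e+04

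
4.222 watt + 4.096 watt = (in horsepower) 0.01115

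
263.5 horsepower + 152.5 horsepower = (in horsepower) 416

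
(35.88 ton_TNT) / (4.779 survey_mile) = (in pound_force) 4.388e+06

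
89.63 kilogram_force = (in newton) 879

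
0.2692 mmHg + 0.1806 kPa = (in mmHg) 1.624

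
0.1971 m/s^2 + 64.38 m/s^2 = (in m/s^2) 64.58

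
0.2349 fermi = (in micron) 2.349e-10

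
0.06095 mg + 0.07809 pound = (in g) 35.42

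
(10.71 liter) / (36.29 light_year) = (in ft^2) 3.358e-19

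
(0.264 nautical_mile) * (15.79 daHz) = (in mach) 226.7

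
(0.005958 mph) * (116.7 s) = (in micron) 3.108e+05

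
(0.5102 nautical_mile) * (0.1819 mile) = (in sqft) 2.977e+06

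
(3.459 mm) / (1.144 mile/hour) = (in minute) 0.0001127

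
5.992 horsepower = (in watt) 4468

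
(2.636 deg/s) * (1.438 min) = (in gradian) 252.7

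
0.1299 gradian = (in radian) 0.00204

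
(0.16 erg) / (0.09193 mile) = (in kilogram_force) 1.103e-11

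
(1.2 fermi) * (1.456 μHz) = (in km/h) 6.29e-21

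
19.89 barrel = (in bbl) 19.89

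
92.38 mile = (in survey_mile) 92.38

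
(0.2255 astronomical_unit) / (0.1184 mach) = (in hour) 2.324e+05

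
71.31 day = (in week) 10.19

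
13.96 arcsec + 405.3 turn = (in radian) 2547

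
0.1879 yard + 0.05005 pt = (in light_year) 1.816e-17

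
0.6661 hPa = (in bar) 0.0006661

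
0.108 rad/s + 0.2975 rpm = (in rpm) 1.329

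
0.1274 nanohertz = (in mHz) 1.274e-07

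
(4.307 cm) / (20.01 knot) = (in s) 0.004184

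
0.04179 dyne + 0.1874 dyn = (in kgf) 2.337e-07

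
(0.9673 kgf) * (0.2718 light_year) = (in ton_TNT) 5.83e+06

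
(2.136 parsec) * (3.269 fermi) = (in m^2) 215.5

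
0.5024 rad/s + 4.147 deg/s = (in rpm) 5.489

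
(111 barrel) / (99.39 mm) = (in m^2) 177.6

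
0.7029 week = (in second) 4.251e+05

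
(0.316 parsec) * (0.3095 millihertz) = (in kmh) 1.086e+13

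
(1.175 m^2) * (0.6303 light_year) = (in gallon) 1.851e+18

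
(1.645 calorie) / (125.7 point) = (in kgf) 15.83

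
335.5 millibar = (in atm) 0.3311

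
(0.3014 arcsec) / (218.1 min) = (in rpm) 1.066e-09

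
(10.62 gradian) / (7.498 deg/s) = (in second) 1.275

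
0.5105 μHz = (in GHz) 5.105e-16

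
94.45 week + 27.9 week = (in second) 7.4e+07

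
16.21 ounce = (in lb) 1.013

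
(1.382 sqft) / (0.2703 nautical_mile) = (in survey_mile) 1.594e-07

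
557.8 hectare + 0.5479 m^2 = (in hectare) 557.8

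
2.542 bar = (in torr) 1907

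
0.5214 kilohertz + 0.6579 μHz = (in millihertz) 5.214e+05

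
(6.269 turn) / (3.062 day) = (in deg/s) 0.008531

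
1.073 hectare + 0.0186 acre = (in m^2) 1.081e+04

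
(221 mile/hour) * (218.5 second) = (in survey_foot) 7.082e+04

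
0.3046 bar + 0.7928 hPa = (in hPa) 305.4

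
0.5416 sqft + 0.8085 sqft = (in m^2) 0.1254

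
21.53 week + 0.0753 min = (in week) 21.53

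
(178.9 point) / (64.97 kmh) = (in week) 5.782e-09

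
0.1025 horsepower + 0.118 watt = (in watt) 76.55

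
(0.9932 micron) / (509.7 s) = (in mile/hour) 4.359e-09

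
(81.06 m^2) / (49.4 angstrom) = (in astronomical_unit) 0.1097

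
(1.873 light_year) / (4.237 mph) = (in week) 1.547e+10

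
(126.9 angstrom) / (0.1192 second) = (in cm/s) 1.065e-05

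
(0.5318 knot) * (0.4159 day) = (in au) 6.571e-08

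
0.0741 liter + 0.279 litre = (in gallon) 0.09328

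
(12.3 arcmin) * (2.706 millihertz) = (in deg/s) 0.0005547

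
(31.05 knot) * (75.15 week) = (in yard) 7.94e+08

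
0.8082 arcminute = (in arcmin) 0.8082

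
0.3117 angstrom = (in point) 8.836e-08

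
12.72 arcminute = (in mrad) 3.7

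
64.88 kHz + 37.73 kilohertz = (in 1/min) 6.157e+06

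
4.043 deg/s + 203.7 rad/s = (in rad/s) 203.8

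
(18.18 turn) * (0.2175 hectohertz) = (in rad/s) 2484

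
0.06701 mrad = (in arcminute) 0.2304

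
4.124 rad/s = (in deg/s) 236.3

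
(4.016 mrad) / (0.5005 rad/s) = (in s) 0.008024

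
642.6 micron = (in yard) 0.0007028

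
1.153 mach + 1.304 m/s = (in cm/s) 3.939e+04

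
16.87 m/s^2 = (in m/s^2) 16.87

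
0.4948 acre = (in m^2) 2002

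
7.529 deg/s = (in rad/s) 0.1314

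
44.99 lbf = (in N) 200.1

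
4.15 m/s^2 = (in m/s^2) 4.15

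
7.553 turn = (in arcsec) 9.789e+06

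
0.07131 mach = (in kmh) 87.41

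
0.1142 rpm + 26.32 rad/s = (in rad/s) 26.33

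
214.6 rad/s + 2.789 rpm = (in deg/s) 1.231e+04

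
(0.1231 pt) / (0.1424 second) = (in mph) 0.0006822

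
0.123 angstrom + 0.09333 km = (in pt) 2.646e+05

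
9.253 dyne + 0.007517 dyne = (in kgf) 9.443e-06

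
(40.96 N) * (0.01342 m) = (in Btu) 0.000521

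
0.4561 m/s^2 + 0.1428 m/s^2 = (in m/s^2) 0.5989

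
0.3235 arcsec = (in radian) 1.568e-06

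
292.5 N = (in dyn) 2.925e+07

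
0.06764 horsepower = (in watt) 50.44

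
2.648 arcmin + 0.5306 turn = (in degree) 191.1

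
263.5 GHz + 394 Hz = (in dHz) 2.635e+12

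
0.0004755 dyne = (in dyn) 0.0004755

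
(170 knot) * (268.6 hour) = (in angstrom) 8.457e+17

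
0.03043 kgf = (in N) 0.2984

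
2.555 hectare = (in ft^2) 2.75e+05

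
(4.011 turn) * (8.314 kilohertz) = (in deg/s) 1.201e+07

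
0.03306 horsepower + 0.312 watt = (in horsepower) 0.03348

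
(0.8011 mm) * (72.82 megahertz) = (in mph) 1.305e+05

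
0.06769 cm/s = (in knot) 0.001316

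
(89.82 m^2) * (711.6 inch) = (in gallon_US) 4.289e+05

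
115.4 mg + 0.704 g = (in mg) 819.4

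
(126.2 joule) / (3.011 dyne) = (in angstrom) 4.191e+16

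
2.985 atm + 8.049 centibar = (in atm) 3.064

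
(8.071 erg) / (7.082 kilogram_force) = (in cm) 1.162e-06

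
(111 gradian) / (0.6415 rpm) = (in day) 0.0003004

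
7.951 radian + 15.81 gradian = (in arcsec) 1.691e+06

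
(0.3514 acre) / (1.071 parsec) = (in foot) 1.412e-13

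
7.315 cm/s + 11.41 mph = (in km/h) 18.63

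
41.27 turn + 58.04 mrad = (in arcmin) 8.916e+05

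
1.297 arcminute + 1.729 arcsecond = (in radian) 0.0003857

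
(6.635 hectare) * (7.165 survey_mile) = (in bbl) 4.812e+09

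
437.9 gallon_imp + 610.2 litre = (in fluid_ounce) 8.795e+04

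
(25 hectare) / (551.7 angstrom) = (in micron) 4.531e+18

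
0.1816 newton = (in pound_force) 0.04083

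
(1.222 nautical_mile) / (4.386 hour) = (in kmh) 0.516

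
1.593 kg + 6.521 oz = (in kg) 1.778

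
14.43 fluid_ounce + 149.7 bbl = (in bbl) 149.7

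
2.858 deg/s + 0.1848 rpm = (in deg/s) 3.967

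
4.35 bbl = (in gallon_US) 182.7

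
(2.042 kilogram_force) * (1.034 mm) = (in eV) 1.292e+17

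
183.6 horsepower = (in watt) 1.369e+05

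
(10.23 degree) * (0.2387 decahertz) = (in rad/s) 0.4262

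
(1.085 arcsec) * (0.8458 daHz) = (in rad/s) 4.449e-05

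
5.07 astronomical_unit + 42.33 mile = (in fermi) 7.585e+26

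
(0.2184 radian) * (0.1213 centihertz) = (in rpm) 0.00253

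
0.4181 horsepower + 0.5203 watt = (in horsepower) 0.4188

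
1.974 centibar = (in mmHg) 14.81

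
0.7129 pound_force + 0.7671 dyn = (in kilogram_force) 0.3234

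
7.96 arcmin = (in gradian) 0.1474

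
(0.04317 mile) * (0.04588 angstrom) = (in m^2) 3.188e-10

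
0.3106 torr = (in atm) 0.0004087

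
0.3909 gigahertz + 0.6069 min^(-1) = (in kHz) 3.909e+05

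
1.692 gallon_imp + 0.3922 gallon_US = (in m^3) 0.009177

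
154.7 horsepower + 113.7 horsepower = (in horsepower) 268.4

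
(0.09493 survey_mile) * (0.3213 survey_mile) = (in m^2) 7.9e+04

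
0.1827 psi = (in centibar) 1.26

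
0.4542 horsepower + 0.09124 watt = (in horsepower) 0.4543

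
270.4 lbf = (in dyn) 1.203e+08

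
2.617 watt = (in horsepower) 0.003509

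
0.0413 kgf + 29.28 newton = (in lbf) 6.673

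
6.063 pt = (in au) 1.43e-14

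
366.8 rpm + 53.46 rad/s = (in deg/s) 5264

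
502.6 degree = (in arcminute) 3.016e+04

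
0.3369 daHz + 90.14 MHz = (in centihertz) 9.014e+09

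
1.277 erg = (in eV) 7.97e+11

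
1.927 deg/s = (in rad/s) 0.03363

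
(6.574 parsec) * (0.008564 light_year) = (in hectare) 1.644e+27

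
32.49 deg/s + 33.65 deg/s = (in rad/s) 1.154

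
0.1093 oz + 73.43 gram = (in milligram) 7.653e+04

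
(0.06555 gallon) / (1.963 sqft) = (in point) 3.857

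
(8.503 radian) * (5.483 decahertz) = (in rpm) 4452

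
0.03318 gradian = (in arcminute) 1.792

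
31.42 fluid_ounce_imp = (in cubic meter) 0.0008927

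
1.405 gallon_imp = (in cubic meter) 0.006387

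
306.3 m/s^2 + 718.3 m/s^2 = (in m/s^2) 1025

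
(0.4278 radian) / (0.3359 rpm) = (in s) 12.16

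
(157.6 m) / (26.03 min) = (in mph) 0.2257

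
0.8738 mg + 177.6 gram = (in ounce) 6.265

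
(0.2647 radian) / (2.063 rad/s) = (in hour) 3.564e-05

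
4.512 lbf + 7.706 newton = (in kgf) 2.832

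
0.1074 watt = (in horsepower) 0.000144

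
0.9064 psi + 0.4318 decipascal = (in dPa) 6.249e+04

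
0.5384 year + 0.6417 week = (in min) 2.895e+05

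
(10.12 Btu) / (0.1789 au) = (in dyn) 0.0399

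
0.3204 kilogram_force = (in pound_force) 0.7064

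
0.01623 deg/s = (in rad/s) 0.0002833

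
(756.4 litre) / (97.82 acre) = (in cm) 0.0001911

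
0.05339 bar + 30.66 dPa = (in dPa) 5.342e+04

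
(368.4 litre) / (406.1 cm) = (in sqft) 0.9765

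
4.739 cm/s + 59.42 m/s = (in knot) 115.6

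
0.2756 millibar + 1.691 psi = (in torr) 87.66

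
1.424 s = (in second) 1.424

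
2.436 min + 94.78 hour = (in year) 0.01082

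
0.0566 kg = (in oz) 1.997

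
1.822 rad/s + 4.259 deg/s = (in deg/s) 108.7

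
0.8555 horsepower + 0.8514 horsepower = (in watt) 1273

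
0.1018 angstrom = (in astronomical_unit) 6.805e-23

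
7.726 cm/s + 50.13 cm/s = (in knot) 1.125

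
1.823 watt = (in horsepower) 0.002445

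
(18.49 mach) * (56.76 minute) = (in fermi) 2.144e+22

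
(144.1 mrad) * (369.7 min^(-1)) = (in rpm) 8.479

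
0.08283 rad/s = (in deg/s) 4.746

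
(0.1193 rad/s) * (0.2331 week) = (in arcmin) 5.782e+07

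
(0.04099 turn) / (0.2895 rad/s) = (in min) 0.01483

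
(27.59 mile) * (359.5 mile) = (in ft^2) 2.765e+11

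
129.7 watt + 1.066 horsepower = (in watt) 924.6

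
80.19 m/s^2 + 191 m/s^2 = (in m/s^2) 271.2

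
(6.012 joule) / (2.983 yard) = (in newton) 2.204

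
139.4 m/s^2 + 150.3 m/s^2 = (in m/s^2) 289.7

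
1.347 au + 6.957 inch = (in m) 2.015e+11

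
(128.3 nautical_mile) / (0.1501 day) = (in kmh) 65.96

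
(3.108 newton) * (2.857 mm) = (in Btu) 8.416e-06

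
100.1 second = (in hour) 0.02781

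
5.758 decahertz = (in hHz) 0.5758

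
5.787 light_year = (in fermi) 5.475e+31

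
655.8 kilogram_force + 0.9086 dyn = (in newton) 6431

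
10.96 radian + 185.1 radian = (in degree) 1.123e+04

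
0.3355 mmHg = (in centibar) 0.04473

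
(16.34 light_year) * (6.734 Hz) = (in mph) 2.329e+18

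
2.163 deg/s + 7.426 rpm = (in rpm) 7.787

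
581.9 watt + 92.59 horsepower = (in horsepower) 93.37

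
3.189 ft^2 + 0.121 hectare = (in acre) 0.2991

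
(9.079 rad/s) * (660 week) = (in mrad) 3.624e+12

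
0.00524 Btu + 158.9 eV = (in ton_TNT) 1.321e-09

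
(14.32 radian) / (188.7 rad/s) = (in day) 8.783e-07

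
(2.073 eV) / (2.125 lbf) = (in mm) 3.514e-17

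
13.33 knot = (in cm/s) 685.8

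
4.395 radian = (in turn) 0.6995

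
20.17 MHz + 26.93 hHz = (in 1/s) 2.017e+07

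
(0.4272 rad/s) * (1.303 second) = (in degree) 31.89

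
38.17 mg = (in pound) 8.415e-05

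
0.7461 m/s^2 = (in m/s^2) 0.7461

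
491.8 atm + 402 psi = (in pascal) 5.26e+07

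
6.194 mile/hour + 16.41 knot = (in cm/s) 1121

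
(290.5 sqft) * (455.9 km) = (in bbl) 7.739e+07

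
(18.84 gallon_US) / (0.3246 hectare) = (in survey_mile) 1.365e-08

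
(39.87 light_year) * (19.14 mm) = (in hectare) 7.22e+11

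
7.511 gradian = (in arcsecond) 2.434e+04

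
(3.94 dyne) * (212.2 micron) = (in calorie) 1.998e-09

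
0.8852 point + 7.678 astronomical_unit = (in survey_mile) 7.137e+08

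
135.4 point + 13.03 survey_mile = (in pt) 5.944e+07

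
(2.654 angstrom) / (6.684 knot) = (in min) 1.286e-12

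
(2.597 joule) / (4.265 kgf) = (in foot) 0.2037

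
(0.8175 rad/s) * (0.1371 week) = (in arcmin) 2.33e+08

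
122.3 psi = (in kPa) 843.2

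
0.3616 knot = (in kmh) 0.6697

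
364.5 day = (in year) 0.9986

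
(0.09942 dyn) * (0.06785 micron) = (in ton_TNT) 1.612e-23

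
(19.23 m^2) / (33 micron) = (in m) 5.827e+05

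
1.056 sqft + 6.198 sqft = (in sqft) 7.254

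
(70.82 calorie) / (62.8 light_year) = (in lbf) 1.121e-16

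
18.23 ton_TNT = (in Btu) 7.229e+07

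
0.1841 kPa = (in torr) 1.381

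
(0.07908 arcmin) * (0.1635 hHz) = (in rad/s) 0.0003761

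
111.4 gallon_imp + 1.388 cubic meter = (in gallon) 500.5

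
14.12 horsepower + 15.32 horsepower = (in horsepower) 29.44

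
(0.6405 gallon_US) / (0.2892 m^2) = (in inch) 0.3301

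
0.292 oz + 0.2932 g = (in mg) 8571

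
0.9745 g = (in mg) 974.5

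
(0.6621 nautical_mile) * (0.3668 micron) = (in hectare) 4.498e-08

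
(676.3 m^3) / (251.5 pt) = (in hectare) 0.7623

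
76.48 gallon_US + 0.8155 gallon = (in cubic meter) 0.2926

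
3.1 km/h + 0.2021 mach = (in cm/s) 6968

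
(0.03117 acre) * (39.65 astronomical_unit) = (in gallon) 1.977e+17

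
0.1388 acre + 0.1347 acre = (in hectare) 0.1107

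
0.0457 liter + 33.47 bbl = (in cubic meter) 5.321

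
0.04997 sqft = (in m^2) 0.004642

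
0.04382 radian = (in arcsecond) 9039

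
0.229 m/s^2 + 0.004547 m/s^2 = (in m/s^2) 0.2335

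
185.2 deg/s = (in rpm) 30.87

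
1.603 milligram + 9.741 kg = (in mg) 9.741e+06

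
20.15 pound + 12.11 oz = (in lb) 20.91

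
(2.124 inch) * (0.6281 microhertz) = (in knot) 6.587e-08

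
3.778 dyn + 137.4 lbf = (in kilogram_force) 62.32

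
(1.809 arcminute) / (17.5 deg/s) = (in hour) 4.786e-07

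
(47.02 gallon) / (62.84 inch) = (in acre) 2.756e-05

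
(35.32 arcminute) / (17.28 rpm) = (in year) 1.8e-10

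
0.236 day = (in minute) 339.8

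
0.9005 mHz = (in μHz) 900.5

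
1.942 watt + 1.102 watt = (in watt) 3.044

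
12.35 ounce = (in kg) 0.3501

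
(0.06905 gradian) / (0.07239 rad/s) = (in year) 4.751e-10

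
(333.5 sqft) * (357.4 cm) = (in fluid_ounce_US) 3.744e+06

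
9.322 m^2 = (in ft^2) 100.3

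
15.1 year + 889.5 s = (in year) 15.1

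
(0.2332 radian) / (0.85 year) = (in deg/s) 4.985e-07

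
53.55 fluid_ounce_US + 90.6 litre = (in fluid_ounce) 3117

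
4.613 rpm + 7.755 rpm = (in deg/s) 74.21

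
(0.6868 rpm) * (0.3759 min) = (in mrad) 1622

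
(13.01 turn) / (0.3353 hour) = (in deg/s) 3.88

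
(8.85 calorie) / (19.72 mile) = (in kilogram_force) 0.000119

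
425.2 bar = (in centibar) 4.252e+04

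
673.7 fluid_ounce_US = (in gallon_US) 5.263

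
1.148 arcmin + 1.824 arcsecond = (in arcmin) 1.178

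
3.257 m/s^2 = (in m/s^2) 3.257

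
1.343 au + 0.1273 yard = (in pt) 5.695e+14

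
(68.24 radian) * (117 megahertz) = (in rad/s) 7.984e+09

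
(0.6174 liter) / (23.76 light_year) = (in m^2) 2.747e-21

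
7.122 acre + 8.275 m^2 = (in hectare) 2.883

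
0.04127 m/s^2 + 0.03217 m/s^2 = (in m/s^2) 0.07344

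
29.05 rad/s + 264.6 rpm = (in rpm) 542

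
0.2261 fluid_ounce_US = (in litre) 0.006687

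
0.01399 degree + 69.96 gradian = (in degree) 62.98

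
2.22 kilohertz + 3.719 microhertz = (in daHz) 222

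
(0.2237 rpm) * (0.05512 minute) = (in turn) 0.01233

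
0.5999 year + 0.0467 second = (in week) 31.28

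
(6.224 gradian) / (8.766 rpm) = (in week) 1.761e-07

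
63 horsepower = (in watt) 4.698e+04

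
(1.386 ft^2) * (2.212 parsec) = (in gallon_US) 2.322e+18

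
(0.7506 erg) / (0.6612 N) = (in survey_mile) 7.054e-11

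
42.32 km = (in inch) 1.666e+06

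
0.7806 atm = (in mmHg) 593.3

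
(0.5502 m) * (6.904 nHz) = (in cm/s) 3.799e-07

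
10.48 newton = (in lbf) 2.356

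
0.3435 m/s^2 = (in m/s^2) 0.3435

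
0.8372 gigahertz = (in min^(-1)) 5.023e+10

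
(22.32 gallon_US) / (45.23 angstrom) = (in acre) 4616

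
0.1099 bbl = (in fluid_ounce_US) 590.8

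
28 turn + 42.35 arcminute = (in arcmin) 6.048e+05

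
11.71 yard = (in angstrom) 1.071e+11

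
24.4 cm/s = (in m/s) 0.244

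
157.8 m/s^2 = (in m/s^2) 157.8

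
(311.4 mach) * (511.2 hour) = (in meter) 1.951e+11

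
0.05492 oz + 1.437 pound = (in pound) 1.44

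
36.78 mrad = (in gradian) 2.341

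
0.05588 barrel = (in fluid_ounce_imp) 312.7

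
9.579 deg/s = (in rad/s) 0.1672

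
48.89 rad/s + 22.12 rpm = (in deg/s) 2934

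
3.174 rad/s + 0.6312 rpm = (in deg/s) 185.6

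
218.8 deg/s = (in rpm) 36.47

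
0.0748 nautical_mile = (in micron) 1.385e+08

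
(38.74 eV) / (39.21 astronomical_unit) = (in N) 1.058e-30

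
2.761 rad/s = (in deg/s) 158.2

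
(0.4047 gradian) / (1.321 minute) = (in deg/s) 0.004595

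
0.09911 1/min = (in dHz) 0.01652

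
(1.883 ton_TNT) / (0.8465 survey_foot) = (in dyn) 3.054e+15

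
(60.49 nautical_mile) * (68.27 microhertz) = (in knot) 14.87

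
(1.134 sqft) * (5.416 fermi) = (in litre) 5.706e-13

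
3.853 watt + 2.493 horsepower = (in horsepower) 2.498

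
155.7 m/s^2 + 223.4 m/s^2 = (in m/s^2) 379.1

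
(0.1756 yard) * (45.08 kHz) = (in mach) 21.26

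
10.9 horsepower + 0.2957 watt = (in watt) 8128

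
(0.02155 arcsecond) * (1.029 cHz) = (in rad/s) 1.075e-09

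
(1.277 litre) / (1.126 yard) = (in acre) 3.065e-07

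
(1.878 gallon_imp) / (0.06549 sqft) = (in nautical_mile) 0.0007577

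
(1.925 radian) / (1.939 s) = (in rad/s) 0.9928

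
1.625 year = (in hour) 1.424e+04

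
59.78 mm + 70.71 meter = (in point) 2.006e+05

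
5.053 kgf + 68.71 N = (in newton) 118.3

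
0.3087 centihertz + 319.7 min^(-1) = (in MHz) 5.331e-06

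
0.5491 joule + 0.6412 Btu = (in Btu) 0.6417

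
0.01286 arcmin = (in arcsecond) 0.7716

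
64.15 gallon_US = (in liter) 242.8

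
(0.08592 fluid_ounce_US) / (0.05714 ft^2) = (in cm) 0.04787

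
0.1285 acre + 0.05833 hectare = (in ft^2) 1.188e+04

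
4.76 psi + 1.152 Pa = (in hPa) 328.2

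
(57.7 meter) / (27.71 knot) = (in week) 6.693e-06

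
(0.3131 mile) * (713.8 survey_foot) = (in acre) 27.09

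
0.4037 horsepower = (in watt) 301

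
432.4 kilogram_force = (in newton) 4240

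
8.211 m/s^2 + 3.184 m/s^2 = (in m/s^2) 11.39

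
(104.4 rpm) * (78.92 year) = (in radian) 2.721e+10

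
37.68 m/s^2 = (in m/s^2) 37.68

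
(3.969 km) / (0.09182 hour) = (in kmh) 43.23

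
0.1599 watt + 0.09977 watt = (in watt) 0.2597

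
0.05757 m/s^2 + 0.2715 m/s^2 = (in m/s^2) 0.3291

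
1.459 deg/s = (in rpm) 0.2432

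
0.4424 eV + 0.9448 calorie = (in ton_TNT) 9.448e-10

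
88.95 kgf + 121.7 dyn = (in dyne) 8.723e+07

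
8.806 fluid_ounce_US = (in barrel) 0.001638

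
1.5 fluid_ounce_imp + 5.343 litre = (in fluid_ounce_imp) 189.5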